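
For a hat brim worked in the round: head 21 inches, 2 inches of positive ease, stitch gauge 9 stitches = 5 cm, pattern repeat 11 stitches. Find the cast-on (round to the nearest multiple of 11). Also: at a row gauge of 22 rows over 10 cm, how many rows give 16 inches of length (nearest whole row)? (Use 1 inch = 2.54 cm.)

Cast on 110 stitches; work 89 rows.

Finished = 21 + 2 = 23 inches.
23 inches × 2.54 = 58.42 cm.
9/5 = 1.8 sts per cm; 58.42 × 1.8 = 105.16 sts.
Nearest multiple of 11 → 110.
16 inches = 40.64 cm; × 2.2 = 89.41 → 89 rows.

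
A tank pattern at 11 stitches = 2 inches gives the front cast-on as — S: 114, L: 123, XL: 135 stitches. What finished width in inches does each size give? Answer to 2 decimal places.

11/2 = 5.5 sts per in.
S: 114 / 5.5 = 20.727 → 20.73 in.
L: 123 / 5.5 = 22.364 → 22.36 in.
XL: 135 / 5.5 = 24.545 → 24.55 in.

S 20.73 inches; L 22.36 inches; XL 24.55 inches.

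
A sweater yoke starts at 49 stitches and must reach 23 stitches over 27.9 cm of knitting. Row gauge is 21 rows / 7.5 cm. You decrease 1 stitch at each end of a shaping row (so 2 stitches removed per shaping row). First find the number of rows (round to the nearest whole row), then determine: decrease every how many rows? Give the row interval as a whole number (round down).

Decrease every 6th row.

Rows = 27.9 × 2.8 = 78.1 → 78 rows.
Stitches to remove: 26 → 13 shaping rows (at 2 st each).
78 / 13 = 6.00 → every 6 rows.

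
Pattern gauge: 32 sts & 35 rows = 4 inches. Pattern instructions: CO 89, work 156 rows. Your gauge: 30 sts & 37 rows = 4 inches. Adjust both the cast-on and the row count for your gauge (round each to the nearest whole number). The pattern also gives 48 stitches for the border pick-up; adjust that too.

Stitches: 89 × 30/32 = 83.44 → 83.
Rows: 156 × 37/35 = 164.91 → 165.
border pick-up: 48 × 30/32 = 45.00 → 45.

Cast on 83 stitches; work 165 rows; border pick-up 45 stitches.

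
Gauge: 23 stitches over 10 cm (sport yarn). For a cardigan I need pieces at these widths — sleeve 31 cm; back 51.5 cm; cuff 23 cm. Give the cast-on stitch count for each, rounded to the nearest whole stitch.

sleeve 71; back 118; cuff 53.

Rate = 23/10 = 2.3 sts per cm.
sleeve: 31 × 2.3 = 71.30 → 71.
back: 51.5 × 2.3 = 118.45 → 118.
cuff: 23 × 2.3 = 52.90 → 53.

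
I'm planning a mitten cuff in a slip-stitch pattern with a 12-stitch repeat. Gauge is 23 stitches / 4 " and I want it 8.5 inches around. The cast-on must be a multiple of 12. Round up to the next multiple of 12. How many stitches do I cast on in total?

23 / 4 = 5.75 sts per inch.
8.5 × 5.75 = 48.88 sts.
Next multiple of 12: 60.

60 stitches.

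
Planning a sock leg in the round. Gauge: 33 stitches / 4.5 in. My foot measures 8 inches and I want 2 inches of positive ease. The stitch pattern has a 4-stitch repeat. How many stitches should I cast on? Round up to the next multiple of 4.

Finished = 8 + 2 = 10 inches.
33 / 4.5 = 7.333 sts/in.
10 × 7.333 = 73.33 sts.
Next multiple of 4: 76.

CO 76 sts.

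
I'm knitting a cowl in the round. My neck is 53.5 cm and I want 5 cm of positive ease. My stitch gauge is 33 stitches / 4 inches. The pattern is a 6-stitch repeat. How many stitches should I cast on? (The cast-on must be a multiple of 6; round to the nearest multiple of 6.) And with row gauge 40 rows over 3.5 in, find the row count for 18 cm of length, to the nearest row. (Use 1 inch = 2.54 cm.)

Finished = 53.5 + 5 = 58.5 cm.
58.5 cm × 1/2.54 = 23.03 inches.
33/4 = 8.25 sts per in; 23.03 × 8.25 = 190.01 sts.
Nearest multiple of 6 → 192.
18 cm = 7.09 inches; × 11.429 = 80.99 → 81 rows.

Cast on 192 stitches; work 81 rows.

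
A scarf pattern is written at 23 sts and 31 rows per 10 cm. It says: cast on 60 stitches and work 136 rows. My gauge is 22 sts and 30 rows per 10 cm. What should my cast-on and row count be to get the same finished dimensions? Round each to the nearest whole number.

Stitches: 60 × 22/23 = 57.39 → 57.
Rows: 136 × 30/31 = 131.61 → 132.

Cast on 57 stitches; work 132 rows.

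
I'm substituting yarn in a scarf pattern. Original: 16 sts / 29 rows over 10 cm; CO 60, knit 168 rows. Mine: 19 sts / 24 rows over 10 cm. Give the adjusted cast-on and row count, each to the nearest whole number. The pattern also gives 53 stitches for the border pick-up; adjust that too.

Stitches: 60 × 19/16 = 71.25 → 71.
Rows: 168 × 24/29 = 139.03 → 139.
border pick-up: 53 × 19/16 = 62.94 → 63.

Cast on 71 stitches; work 139 rows; border pick-up 63 stitches.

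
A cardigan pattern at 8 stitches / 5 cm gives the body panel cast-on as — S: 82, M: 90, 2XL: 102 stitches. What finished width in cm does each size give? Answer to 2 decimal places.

8/5 = 1.6 sts per cm.
S: 82 / 1.6 = 51.250 → 51.25 cm.
M: 90 / 1.6 = 56.250 → 56.25 cm.
2XL: 102 / 1.6 = 63.750 → 63.75 cm.

S 51.25 cm; M 56.25 cm; 2XL 63.75 cm.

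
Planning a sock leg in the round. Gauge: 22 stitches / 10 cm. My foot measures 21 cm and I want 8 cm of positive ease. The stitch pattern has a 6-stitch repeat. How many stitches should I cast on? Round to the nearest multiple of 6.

Finished = 21 + 8 = 29 cm.
22 / 10 = 2.2 sts/cm.
29 × 2.2 = 63.80 sts.
Nearest multiple of 6: 66.

Cast on 66 stitches.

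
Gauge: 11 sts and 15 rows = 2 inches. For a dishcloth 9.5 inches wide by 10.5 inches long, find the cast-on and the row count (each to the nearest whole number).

Cast on 52 stitches and work 79 rows.

Stitch gauge = 11/2 = 5.5 sts/in; 9.5 × 5.5 = 52.25 → 52 sts.
Row gauge = 15/2 = 7.5 rows/in; 10.5 × 7.5 = 78.75 → 79 rows.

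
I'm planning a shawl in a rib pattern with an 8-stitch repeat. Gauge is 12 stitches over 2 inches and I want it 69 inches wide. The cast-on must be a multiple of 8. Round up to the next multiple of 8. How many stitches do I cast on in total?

12 / 2 = 6 sts per inch.
69 × 6 = 414.00 sts.
Next multiple of 8: 416.

Cast on 416 stitches.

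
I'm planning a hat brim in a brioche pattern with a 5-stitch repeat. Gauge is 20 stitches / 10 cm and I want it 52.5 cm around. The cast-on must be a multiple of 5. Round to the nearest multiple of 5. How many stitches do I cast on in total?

20 / 10 = 2 sts per cm.
52.5 × 2 = 105.00 sts.
Nearest multiple of 5: 105.

Cast on 105 stitches.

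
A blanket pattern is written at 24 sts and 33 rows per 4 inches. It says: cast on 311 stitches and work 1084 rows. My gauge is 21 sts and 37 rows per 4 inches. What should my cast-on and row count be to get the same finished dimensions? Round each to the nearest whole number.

Stitches: 311 × 21/24 = 272.12 → 272.
Rows: 1084 × 37/33 = 1215.39 → 1215.

Cast on 272 stitches; work 1215 rows.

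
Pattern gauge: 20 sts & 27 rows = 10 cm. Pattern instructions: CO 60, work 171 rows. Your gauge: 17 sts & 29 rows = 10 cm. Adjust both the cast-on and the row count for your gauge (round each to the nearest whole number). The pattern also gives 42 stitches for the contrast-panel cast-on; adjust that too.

Cast on 51 stitches; work 184 rows; contrast-panel cast-on 36 stitches.

Stitches: 60 × 17/20 = 51.00 → 51.
Rows: 171 × 29/27 = 183.67 → 184.
contrast-panel cast-on: 42 × 17/20 = 35.70 → 36.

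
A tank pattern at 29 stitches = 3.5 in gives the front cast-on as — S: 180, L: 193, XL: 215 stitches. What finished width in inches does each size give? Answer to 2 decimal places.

29/3.5 = 8.286 sts per in.
S: 180 / 8.286 = 21.724 → 21.72 in.
L: 193 / 8.286 = 23.293 → 23.29 in.
XL: 215 / 8.286 = 25.948 → 25.95 in.

S 21.72 inches; L 23.29 inches; XL 25.95 inches.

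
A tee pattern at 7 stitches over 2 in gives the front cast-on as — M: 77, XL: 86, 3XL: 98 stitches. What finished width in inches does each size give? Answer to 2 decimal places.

M 22.00 inches; XL 24.57 inches; 3XL 28.00 inches.

7/2 = 3.5 sts per in.
M: 77 / 3.5 = 22.000 → 22.00 in.
XL: 86 / 3.5 = 24.571 → 24.57 in.
3XL: 98 / 3.5 = 28.000 → 28.00 in.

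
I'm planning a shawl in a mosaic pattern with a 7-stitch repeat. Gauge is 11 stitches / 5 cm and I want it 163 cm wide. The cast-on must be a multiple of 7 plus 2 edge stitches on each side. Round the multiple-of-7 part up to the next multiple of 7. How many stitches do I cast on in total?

11 / 5 = 2.2 sts per cm.
163 × 2.2 = 358.60 sts.
Less 4 edge sts → 354.60 for the repeat.
Next multiple of 7: 357.
Add back 4 edge sts → 361.

361 stitches.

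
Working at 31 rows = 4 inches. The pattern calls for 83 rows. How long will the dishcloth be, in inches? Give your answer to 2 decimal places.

10.71 inches.

31 rows / 4 inch = 7.75 rows per inch.
83 / 7.75 = 10.710 inches.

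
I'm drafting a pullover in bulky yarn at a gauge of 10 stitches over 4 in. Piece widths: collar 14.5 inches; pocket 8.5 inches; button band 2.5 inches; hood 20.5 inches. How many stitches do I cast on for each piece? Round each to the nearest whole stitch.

collar 36; pocket 21; button band 6; hood 51.

Rate = 10/4 = 2.5 sts per in.
collar: 14.5 × 2.5 = 36.25 → 36.
pocket: 8.5 × 2.5 = 21.25 → 21.
button band: 2.5 × 2.5 = 6.25 → 6.
hood: 20.5 × 2.5 = 51.25 → 51.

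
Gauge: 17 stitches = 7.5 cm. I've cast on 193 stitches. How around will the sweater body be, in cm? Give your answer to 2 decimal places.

17 stitches / 7.5 cm = 2.267 stitches per cm.
193 / 2.267 = 85.147 cm.

85.15 cm.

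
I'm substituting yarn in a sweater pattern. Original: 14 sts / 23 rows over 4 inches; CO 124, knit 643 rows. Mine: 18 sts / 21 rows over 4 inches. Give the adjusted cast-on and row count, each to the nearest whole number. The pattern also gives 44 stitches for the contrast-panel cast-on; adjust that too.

Stitches: 124 × 18/14 = 159.43 → 159.
Rows: 643 × 21/23 = 587.09 → 587.
contrast-panel cast-on: 44 × 18/14 = 56.57 → 57.

Cast on 159 stitches; work 587 rows; contrast-panel cast-on 57 stitches.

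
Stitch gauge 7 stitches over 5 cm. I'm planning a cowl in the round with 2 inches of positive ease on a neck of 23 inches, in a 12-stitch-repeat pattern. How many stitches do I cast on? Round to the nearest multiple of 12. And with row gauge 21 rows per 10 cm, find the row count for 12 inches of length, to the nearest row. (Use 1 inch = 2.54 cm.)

Finished = 23 + 2 = 25 inches.
25 inches × 2.54 = 63.50 cm.
7/5 = 1.4 sts per cm; 63.50 × 1.4 = 88.90 sts.
Nearest multiple of 12 → 84.
12 inches = 30.48 cm; × 2.1 = 64.01 → 64 rows.

Cast on 84 stitches; work 64 rows.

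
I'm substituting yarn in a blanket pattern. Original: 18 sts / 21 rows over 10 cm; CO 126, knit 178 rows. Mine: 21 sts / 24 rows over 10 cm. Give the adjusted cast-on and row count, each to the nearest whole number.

Stitches: 126 × 21/18 = 147.00 → 147.
Rows: 178 × 24/21 = 203.43 → 203.

Cast on 147 stitches; work 203 rows.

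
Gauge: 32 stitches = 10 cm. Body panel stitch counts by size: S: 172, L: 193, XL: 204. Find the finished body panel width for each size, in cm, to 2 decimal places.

S 53.75 cm; L 60.31 cm; XL 63.75 cm.

32/10 = 3.2 sts per cm.
S: 172 / 3.2 = 53.750 → 53.75 cm.
L: 193 / 3.2 = 60.312 → 60.31 cm.
XL: 204 / 3.2 = 63.750 → 63.75 cm.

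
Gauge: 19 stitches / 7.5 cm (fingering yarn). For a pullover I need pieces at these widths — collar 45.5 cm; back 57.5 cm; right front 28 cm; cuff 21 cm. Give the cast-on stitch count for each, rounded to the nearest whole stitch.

Rate = 19/7.5 = 2.533 sts per cm.
collar: 45.5 × 2.533 = 115.27 → 115.
back: 57.5 × 2.533 = 145.67 → 146.
right front: 28 × 2.533 = 70.93 → 71.
cuff: 21 × 2.533 = 53.20 → 53.

collar 115; back 146; right front 71; cuff 53.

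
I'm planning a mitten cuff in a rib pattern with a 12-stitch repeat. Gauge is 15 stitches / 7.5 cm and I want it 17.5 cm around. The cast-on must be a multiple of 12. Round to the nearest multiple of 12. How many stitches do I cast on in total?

36 stitches.

15 / 7.5 = 2 sts per cm.
17.5 × 2 = 35.00 sts.
Nearest multiple of 12: 36.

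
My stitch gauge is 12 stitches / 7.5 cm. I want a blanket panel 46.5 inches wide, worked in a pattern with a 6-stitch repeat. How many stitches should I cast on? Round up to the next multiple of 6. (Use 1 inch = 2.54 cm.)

46.5 in = 46.5 × 2.54 = 118.11 cm.
12 / 7.5 = 1.6 sts/cm.
118.11 × 1.6 = 188.98 sts.
→ 192.

192 stitches.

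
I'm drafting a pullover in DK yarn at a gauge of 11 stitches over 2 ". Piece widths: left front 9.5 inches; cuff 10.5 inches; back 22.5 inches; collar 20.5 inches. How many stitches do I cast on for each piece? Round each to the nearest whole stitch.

left front 52; cuff 58; back 124; collar 113.

Rate = 11/2 = 5.5 sts per in.
left front: 9.5 × 5.5 = 52.25 → 52.
cuff: 10.5 × 5.5 = 57.75 → 58.
back: 22.5 × 5.5 = 123.75 → 124.
collar: 20.5 × 5.5 = 112.75 → 113.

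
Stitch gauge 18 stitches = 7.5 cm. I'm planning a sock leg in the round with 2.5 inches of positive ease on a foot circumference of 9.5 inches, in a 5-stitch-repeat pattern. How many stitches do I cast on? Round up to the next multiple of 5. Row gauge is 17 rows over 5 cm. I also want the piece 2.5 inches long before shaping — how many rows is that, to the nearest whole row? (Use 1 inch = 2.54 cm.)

Finished = 9.5 + 2.5 = 12 inches.
12 inches × 2.54 = 30.48 cm.
18/7.5 = 2.4 sts per cm; 30.48 × 2.4 = 73.15 sts.
Next multiple of 5 → 75.
2.5 inches = 6.35 cm; × 3.4 = 21.59 → 22 rows.

Cast on 75 stitches; work 22 rows.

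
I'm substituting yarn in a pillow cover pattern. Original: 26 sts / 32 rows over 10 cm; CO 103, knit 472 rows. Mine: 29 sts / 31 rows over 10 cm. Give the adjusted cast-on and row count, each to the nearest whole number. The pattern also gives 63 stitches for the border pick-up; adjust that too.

Cast on 115 stitches; work 457 rows; border pick-up 70 stitches.

Stitches: 103 × 29/26 = 114.88 → 115.
Rows: 472 × 31/32 = 457.25 → 457.
border pick-up: 63 × 29/26 = 70.27 → 70.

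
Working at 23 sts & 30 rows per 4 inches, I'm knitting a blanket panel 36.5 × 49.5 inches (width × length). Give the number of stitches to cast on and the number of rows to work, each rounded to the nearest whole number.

Cast on 210 stitches and work 371 rows.

Stitch gauge = 23/4 = 5.75 sts/in; 36.5 × 5.75 = 209.88 → 210 sts.
Row gauge = 30/4 = 7.5 rows/in; 49.5 × 7.5 = 371.25 → 371 rows.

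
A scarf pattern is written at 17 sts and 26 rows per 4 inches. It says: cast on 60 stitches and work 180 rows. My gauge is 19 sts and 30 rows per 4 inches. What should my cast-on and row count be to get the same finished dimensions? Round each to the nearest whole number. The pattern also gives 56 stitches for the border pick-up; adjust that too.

Stitches: 60 × 19/17 = 67.06 → 67.
Rows: 180 × 30/26 = 207.69 → 208.
border pick-up: 56 × 19/17 = 62.59 → 63.

Cast on 67 stitches; work 208 rows; border pick-up 63 stitches.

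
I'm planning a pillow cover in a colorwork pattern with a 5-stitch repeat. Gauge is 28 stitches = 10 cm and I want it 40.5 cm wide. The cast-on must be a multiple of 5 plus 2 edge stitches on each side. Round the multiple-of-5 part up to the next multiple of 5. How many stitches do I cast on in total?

28 / 10 = 2.8 sts per cm.
40.5 × 2.8 = 113.40 sts.
Less 4 edge sts → 109.40 for the repeat.
Next multiple of 5: 110.
Add back 4 edge sts → 114.

Cast on 114 stitches.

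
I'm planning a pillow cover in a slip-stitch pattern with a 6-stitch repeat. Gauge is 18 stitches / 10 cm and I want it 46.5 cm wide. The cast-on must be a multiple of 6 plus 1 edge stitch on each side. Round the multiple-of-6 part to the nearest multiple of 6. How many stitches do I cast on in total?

86 stitches.

18 / 10 = 1.8 sts per cm.
46.5 × 1.8 = 83.70 sts.
Less 2 edge sts → 81.70 for the repeat.
Nearest multiple of 6: 84.
Add back 2 edge sts → 86.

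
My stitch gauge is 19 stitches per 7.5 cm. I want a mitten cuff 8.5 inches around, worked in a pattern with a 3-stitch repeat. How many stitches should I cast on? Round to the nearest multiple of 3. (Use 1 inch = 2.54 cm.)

8.5 in = 8.5 × 2.54 = 21.59 cm.
19 / 7.5 = 2.533 sts/cm.
21.59 × 2.533 = 54.69 sts.
→ 54.

54 stitches.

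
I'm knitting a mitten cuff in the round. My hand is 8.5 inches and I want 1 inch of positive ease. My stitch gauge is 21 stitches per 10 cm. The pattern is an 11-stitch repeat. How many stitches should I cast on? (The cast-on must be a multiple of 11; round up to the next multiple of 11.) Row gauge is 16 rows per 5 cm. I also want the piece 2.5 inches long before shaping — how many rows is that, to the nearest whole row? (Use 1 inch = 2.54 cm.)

Finished = 8.5 + 1 = 9.5 inches.
9.5 inches × 2.54 = 24.13 cm.
21/10 = 2.1 sts per cm; 24.13 × 2.1 = 50.67 sts.
Next multiple of 11 → 55.
2.5 inches = 6.35 cm; × 3.2 = 20.32 → 20 rows.

Cast on 55 stitches; work 20 rows.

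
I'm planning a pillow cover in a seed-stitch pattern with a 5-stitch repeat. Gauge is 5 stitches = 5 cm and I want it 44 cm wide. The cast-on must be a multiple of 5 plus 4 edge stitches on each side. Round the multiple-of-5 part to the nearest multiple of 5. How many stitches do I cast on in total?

5 / 5 = 1 sts per cm.
44 × 1 = 44.00 sts.
Less 8 edge sts → 36.00 for the repeat.
Nearest multiple of 5: 35.
Add back 8 edge sts → 43.

Cast on 43 stitches.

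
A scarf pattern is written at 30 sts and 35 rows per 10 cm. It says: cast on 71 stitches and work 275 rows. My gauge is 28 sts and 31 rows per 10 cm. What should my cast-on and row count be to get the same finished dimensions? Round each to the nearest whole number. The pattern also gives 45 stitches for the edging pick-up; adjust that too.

Cast on 66 stitches; work 244 rows; edging pick-up 42 stitches.

Stitches: 71 × 28/30 = 66.27 → 66.
Rows: 275 × 31/35 = 243.57 → 244.
edging pick-up: 45 × 28/30 = 42.00 → 42.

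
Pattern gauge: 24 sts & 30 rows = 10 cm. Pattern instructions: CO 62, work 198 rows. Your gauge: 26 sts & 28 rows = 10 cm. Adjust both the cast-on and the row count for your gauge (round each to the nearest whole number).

Cast on 67 stitches; work 185 rows.

Stitches: 62 × 26/24 = 67.17 → 67.
Rows: 198 × 28/30 = 184.80 → 185.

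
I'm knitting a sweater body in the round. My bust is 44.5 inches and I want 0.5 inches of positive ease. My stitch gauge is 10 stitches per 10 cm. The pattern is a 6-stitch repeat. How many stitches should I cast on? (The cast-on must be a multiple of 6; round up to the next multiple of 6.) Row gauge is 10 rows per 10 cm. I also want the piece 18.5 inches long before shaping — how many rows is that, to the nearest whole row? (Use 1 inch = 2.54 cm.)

Cast on 120 stitches; work 47 rows.

Finished = 44.5 + 0.5 = 45 inches.
45 inches × 2.54 = 114.30 cm.
10/10 = 1 sts per cm; 114.30 × 1 = 114.30 sts.
Next multiple of 6 → 120.
18.5 inches = 46.99 cm; × 1 = 46.99 → 47 rows.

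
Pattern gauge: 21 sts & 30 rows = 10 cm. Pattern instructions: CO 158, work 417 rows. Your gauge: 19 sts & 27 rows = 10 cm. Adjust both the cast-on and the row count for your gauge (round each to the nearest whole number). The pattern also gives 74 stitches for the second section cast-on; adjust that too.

Stitches: 158 × 19/21 = 142.95 → 143.
Rows: 417 × 27/30 = 375.30 → 375.
second section cast-on: 74 × 19/21 = 66.95 → 67.

Cast on 143 stitches; work 375 rows; second section cast-on 67 stitches.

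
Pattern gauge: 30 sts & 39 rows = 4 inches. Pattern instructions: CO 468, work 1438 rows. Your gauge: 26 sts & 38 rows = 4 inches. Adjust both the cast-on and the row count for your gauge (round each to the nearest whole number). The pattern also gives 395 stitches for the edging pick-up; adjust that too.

Cast on 406 stitches; work 1401 rows; edging pick-up 342 stitches.

Stitches: 468 × 26/30 = 405.60 → 406.
Rows: 1438 × 38/39 = 1401.13 → 1401.
edging pick-up: 395 × 26/30 = 342.33 → 342.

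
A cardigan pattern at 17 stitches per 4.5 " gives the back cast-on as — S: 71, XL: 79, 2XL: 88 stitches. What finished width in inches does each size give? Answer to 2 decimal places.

S 18.79 inches; XL 20.91 inches; 2XL 23.29 inches.

17/4.5 = 3.778 sts per in.
S: 71 / 3.778 = 18.794 → 18.79 in.
XL: 79 / 3.778 = 20.912 → 20.91 in.
2XL: 88 / 3.778 = 23.294 → 23.29 in.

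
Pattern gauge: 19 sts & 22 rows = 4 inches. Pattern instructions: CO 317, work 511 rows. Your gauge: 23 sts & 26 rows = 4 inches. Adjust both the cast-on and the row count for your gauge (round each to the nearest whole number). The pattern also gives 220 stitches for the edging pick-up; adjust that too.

Stitches: 317 × 23/19 = 383.74 → 384.
Rows: 511 × 26/22 = 603.91 → 604.
edging pick-up: 220 × 23/19 = 266.32 → 266.

Cast on 384 stitches; work 604 rows; edging pick-up 266 stitches.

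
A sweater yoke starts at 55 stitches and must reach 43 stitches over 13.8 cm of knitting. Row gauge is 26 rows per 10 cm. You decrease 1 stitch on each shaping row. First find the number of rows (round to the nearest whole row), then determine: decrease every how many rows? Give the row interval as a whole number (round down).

Rows = 13.8 × 2.6 = 35.9 → 36 rows.
Stitches to remove: 12 → 12 shaping rows (at 1 st each).
36 / 12 = 3.00 → every 3 rows.

Decrease every 3rd row.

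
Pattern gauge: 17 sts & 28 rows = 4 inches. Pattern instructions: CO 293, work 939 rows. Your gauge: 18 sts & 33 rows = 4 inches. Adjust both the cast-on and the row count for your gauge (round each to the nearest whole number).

Stitches: 293 × 18/17 = 310.24 → 310.
Rows: 939 × 33/28 = 1106.68 → 1107.

Cast on 310 stitches; work 1107 rows.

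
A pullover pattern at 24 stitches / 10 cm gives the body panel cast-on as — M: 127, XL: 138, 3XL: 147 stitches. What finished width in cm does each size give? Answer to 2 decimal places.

24/10 = 2.4 sts per cm.
M: 127 / 2.4 = 52.917 → 52.92 cm.
XL: 138 / 2.4 = 57.500 → 57.50 cm.
3XL: 147 / 2.4 = 61.250 → 61.25 cm.

M 52.92 cm; XL 57.50 cm; 3XL 61.25 cm.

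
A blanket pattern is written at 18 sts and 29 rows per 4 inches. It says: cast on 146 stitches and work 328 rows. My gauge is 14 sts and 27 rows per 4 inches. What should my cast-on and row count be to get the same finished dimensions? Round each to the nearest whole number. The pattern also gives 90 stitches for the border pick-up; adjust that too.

Stitches: 146 × 14/18 = 113.56 → 114.
Rows: 328 × 27/29 = 305.38 → 305.
border pick-up: 90 × 14/18 = 70.00 → 70.

Cast on 114 stitches; work 305 rows; border pick-up 70 stitches.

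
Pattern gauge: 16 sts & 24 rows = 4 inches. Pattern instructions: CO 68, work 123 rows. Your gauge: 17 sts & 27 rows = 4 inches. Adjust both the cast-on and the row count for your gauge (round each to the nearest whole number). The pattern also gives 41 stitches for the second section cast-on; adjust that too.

Cast on 72 stitches; work 138 rows; second section cast-on 44 stitches.

Stitches: 68 × 17/16 = 72.25 → 72.
Rows: 123 × 27/24 = 138.38 → 138.
second section cast-on: 41 × 17/16 = 43.56 → 44.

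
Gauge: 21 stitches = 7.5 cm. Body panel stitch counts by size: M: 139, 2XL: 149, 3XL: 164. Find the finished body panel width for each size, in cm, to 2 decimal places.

M 49.64 cm; 2XL 53.21 cm; 3XL 58.57 cm.

21/7.5 = 2.8 sts per cm.
M: 139 / 2.8 = 49.643 → 49.64 cm.
2XL: 149 / 2.8 = 53.214 → 53.21 cm.
3XL: 164 / 2.8 = 58.571 → 58.57 cm.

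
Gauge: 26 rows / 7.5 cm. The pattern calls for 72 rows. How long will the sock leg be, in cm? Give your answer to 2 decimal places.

20.77 cm.

26 rows / 7.5 cm = 3.467 rows per cm.
72 / 3.467 = 20.769 cm.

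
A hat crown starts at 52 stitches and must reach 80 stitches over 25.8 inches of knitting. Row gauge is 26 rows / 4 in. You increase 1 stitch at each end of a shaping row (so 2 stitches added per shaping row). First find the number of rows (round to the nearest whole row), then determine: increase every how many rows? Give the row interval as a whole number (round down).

Increase every 12th row.

Rows = 25.8 × 6.5 = 167.7 → 168 rows.
Stitches to add: 28 → 14 shaping rows (at 2 st each).
168 / 14 = 12.00 → every 12 rows.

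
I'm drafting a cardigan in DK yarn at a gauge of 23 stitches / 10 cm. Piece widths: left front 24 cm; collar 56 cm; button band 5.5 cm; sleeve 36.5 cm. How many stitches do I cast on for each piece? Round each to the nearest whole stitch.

left front 55; collar 129; button band 13; sleeve 84.

Rate = 23/10 = 2.3 sts per cm.
left front: 24 × 2.3 = 55.20 → 55.
collar: 56 × 2.3 = 128.80 → 129.
button band: 5.5 × 2.3 = 12.65 → 13.
sleeve: 36.5 × 2.3 = 83.95 → 84.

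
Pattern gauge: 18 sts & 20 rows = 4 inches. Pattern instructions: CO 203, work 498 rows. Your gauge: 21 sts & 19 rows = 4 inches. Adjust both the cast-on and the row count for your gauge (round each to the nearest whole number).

Stitches: 203 × 21/18 = 236.83 → 237.
Rows: 498 × 19/20 = 473.10 → 473.

Cast on 237 stitches; work 473 rows.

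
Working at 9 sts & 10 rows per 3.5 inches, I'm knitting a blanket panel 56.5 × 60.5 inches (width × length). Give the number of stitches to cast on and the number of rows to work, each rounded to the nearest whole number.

Cast on 145 stitches and work 173 rows.

Stitch gauge = 9/3.5 = 2.571 sts/in; 56.5 × 2.571 = 145.29 → 145 sts.
Row gauge = 10/3.5 = 2.857 rows/in; 60.5 × 2.857 = 172.86 → 173 rows.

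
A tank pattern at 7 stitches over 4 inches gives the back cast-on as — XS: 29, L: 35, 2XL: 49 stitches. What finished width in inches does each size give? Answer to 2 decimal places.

XS 16.57 inches; L 20.00 inches; 2XL 28.00 inches.

7/4 = 1.75 sts per in.
XS: 29 / 1.75 = 16.571 → 16.57 in.
L: 35 / 1.75 = 20.000 → 20.00 in.
2XL: 49 / 1.75 = 28.000 → 28.00 in.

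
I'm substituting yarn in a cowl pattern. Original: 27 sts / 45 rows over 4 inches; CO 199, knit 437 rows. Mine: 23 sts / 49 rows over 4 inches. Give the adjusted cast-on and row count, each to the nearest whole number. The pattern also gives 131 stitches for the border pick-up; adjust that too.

Stitches: 199 × 23/27 = 169.52 → 170.
Rows: 437 × 49/45 = 475.84 → 476.
border pick-up: 131 × 23/27 = 111.59 → 112.

Cast on 170 stitches; work 476 rows; border pick-up 112 stitches.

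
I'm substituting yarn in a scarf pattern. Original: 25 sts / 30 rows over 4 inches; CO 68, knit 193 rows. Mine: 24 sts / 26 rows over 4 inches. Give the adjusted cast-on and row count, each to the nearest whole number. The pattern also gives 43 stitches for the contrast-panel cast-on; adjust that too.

Stitches: 68 × 24/25 = 65.28 → 65.
Rows: 193 × 26/30 = 167.27 → 167.
contrast-panel cast-on: 43 × 24/25 = 41.28 → 41.

Cast on 65 stitches; work 167 rows; contrast-panel cast-on 41 stitches.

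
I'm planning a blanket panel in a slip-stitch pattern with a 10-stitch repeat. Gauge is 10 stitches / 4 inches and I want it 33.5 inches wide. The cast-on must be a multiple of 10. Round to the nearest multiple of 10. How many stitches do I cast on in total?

CO 80 sts.

10 / 4 = 2.5 sts per inch.
33.5 × 2.5 = 83.75 sts.
Nearest multiple of 10: 80.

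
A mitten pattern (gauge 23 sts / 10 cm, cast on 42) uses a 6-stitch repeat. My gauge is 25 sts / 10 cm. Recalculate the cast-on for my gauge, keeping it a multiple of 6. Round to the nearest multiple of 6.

42 × 25 / 23 = 45.65.
Nearest multiple of 6: 48.

CO 48 sts.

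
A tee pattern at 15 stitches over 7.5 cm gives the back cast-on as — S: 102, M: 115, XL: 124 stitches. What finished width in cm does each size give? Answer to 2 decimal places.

15/7.5 = 2 sts per cm.
S: 102 / 2 = 51.000 → 51.00 cm.
M: 115 / 2 = 57.500 → 57.50 cm.
XL: 124 / 2 = 62.000 → 62.00 cm.

S 51.00 cm; M 57.50 cm; XL 62.00 cm.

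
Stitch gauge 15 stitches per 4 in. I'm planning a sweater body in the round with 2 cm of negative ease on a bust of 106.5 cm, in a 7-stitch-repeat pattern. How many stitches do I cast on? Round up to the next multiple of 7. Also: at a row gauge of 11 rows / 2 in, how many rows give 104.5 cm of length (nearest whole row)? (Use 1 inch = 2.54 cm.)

Finished = 106.5 − 2 = 104.5 cm.
104.5 cm × 1/2.54 = 41.14 inches.
15/4 = 3.75 sts per in; 41.14 × 3.75 = 154.28 sts.
Next multiple of 7 → 161.
104.5 cm = 41.14 inches; × 5.5 = 226.28 → 226 rows.

Cast on 161 stitches; work 226 rows.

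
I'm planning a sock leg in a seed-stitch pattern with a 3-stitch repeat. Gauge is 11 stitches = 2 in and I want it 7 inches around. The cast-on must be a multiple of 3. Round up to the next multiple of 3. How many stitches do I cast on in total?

39 stitches.

11 / 2 = 5.5 sts per inch.
7 × 5.5 = 38.50 sts.
Next multiple of 3: 39.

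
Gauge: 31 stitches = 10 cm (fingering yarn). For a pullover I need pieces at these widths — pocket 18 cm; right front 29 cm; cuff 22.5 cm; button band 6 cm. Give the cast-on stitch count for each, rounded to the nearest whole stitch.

Rate = 31/10 = 3.1 sts per cm.
pocket: 18 × 3.1 = 55.80 → 56.
right front: 29 × 3.1 = 89.90 → 90.
cuff: 22.5 × 3.1 = 69.75 → 70.
button band: 6 × 3.1 = 18.60 → 19.

pocket 56; right front 90; cuff 70; button band 19.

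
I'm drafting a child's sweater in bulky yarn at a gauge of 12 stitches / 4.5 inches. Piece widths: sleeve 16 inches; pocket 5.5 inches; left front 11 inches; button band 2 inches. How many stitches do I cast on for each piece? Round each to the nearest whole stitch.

Rate = 12/4.5 = 2.667 sts per in.
sleeve: 16 × 2.667 = 42.67 → 43.
pocket: 5.5 × 2.667 = 14.67 → 15.
left front: 11 × 2.667 = 29.33 → 29.
button band: 2 × 2.667 = 5.33 → 5.

sleeve 43; pocket 15; left front 29; button band 5.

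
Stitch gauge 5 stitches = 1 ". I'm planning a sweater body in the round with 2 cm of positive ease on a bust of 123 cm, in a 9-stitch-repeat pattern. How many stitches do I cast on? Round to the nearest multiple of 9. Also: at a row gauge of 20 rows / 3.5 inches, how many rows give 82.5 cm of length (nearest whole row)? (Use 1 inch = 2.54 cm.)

Cast on 243 stitches; work 186 rows.

Finished = 123 + 2 = 125 cm.
125 cm × 1/2.54 = 49.21 inches.
5/1 = 5 sts per in; 49.21 × 5 = 246.06 sts.
Nearest multiple of 9 → 243.
82.5 cm = 32.48 inches; × 5.714 = 185.60 → 186 rows.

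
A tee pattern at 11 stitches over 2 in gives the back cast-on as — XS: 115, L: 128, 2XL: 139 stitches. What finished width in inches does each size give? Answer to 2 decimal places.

11/2 = 5.5 sts per in.
XS: 115 / 5.5 = 20.909 → 20.91 in.
L: 128 / 5.5 = 23.273 → 23.27 in.
2XL: 139 / 5.5 = 25.273 → 25.27 in.

XS 20.91 inches; L 23.27 inches; 2XL 25.27 inches.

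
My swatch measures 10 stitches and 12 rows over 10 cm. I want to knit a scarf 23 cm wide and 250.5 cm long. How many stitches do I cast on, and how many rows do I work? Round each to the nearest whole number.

Cast on 23 stitches and work 301 rows.

Stitch gauge = 10/10 = 1 sts/cm; 23 × 1 = 23.00 → 23 sts.
Row gauge = 12/10 = 1.2 rows/cm; 250.5 × 1.2 = 300.60 → 301 rows.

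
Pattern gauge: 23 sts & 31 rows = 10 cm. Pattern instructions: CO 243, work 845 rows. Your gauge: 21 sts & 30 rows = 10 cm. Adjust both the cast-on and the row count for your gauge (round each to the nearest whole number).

Cast on 222 stitches; work 818 rows.

Stitches: 243 × 21/23 = 221.87 → 222.
Rows: 845 × 30/31 = 817.74 → 818.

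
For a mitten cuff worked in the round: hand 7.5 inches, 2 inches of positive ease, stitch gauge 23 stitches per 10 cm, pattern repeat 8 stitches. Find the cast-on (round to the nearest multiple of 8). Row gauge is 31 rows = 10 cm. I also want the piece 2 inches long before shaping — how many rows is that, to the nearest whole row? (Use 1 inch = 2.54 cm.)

Finished = 7.5 + 2 = 9.5 inches.
9.5 inches × 2.54 = 24.13 cm.
23/10 = 2.3 sts per cm; 24.13 × 2.3 = 55.50 sts.
Nearest multiple of 8 → 56.
2 inches = 5.08 cm; × 3.1 = 15.75 → 16 rows.

Cast on 56 stitches; work 16 rows.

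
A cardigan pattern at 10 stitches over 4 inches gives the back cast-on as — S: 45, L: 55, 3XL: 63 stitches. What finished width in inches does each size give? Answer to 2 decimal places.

S 18.00 inches; L 22.00 inches; 3XL 25.20 inches.

10/4 = 2.5 sts per in.
S: 45 / 2.5 = 18.000 → 18.00 in.
L: 55 / 2.5 = 22.000 → 22.00 in.
3XL: 63 / 2.5 = 25.200 → 25.20 in.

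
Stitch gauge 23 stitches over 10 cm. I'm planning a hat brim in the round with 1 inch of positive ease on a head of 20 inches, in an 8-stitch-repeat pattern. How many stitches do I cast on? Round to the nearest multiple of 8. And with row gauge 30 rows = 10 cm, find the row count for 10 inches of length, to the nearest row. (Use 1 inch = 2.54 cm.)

Finished = 20 + 1 = 21 inches.
21 inches × 2.54 = 53.34 cm.
23/10 = 2.3 sts per cm; 53.34 × 2.3 = 122.68 sts.
Nearest multiple of 8 → 120.
10 inches = 25.40 cm; × 3 = 76.20 → 76 rows.

Cast on 120 stitches; work 76 rows.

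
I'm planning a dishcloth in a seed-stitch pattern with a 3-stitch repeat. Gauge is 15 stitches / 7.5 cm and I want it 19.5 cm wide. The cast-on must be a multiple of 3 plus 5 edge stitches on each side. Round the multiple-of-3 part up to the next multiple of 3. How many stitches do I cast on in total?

15 / 7.5 = 2 sts per cm.
19.5 × 2 = 39.00 sts.
Less 10 edge sts → 29.00 for the repeat.
Next multiple of 3: 30.
Add back 10 edge sts → 40.

Cast on 40 stitches.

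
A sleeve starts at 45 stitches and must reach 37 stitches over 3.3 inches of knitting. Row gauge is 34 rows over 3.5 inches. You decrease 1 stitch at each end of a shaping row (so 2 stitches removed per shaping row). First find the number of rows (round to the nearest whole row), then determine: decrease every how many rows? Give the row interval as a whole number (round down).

Rows = 3.3 × 9.714 = 32.1 → 32 rows.
Stitches to remove: 8 → 4 shaping rows (at 2 st each).
32 / 4 = 8.00 → every 8 rows.

Decrease every 8th row.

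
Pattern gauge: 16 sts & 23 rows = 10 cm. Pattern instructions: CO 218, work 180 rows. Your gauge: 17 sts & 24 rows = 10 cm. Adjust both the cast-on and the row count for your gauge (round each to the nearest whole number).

Stitches: 218 × 17/16 = 231.62 → 232.
Rows: 180 × 24/23 = 187.83 → 188.

Cast on 232 stitches; work 188 rows.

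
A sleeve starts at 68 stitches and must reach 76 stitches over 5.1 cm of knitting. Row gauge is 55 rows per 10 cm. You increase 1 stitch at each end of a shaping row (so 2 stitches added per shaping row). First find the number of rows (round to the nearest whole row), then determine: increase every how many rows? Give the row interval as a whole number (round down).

Increase every 7th row.

Rows = 5.1 × 5.5 = 28.0 → 28 rows.
Stitches to add: 8 → 4 shaping rows (at 2 st each).
28 / 4 = 7.00 → every 7 rows.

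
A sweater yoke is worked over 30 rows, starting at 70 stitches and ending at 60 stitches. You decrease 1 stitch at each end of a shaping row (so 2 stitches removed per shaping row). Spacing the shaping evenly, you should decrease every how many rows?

Decrease every 6th row.

Stitches to remove: |60 − 70| = 10.
Shaping rows needed: 10 / 2 = 5.
30 rows / 5 = every 6 rows.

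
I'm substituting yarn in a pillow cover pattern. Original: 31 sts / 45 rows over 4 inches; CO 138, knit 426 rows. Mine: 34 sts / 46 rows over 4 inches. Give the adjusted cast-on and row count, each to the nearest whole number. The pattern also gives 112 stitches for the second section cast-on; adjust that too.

Stitches: 138 × 34/31 = 151.35 → 151.
Rows: 426 × 46/45 = 435.47 → 435.
second section cast-on: 112 × 34/31 = 122.84 → 123.

Cast on 151 stitches; work 435 rows; second section cast-on 123 stitches.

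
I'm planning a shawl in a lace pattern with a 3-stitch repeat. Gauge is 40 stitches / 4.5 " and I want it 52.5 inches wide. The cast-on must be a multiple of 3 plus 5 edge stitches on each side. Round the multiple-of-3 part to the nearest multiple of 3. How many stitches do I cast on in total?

40 / 4.5 = 8.889 sts per inch.
52.5 × 8.889 = 466.67 sts.
Less 10 edge sts → 456.67 for the repeat.
Nearest multiple of 3: 456.
Add back 10 edge sts → 466.

466 stitches.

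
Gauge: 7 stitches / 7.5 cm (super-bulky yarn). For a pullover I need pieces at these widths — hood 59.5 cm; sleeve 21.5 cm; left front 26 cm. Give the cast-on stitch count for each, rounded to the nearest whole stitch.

Rate = 7/7.5 = 0.933 sts per cm.
hood: 59.5 × 0.933 = 55.53 → 56.
sleeve: 21.5 × 0.933 = 20.07 → 20.
left front: 26 × 0.933 = 24.27 → 24.

hood 56; sleeve 20; left front 24.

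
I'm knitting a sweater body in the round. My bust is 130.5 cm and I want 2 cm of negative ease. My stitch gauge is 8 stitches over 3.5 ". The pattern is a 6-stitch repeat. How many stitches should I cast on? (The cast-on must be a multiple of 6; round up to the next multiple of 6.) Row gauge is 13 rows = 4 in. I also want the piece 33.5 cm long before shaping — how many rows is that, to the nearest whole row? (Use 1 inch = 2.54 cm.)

Cast on 120 stitches; work 43 rows.

Finished = 130.5 − 2 = 128.5 cm.
128.5 cm × 1/2.54 = 50.59 inches.
8/3.5 = 2.286 sts per in; 50.59 × 2.286 = 115.64 sts.
Next multiple of 6 → 120.
33.5 cm = 13.19 inches; × 3.25 = 42.86 → 43 rows.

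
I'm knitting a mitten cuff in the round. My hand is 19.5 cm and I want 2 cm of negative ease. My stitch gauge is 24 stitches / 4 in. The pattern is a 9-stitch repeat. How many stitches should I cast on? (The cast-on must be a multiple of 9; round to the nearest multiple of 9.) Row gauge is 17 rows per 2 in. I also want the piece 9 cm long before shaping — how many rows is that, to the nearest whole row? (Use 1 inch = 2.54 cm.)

Finished = 19.5 − 2 = 17.5 cm.
17.5 cm × 1/2.54 = 6.89 inches.
24/4 = 6 sts per in; 6.89 × 6 = 41.34 sts.
Nearest multiple of 9 → 45.
9 cm = 3.54 inches; × 8.5 = 30.12 → 30 rows.

Cast on 45 stitches; work 30 rows.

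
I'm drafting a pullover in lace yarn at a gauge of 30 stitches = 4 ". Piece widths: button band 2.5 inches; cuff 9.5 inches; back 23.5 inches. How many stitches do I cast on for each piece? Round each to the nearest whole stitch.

Rate = 30/4 = 7.5 sts per in.
button band: 2.5 × 7.5 = 18.75 → 19.
cuff: 9.5 × 7.5 = 71.25 → 71.
back: 23.5 × 7.5 = 176.25 → 176.

button band 19; cuff 71; back 176.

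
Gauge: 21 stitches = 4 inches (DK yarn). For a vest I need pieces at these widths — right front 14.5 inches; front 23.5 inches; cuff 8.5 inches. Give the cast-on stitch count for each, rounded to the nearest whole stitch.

Rate = 21/4 = 5.25 sts per in.
right front: 14.5 × 5.25 = 76.12 → 76.
front: 23.5 × 5.25 = 123.38 → 123.
cuff: 8.5 × 5.25 = 44.62 → 45.

right front 76; front 123; cuff 45.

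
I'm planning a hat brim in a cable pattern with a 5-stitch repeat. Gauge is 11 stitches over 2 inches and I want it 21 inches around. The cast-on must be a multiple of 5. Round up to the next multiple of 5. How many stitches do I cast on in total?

CO 120 sts.

11 / 2 = 5.5 sts per inch.
21 × 5.5 = 115.50 sts.
Next multiple of 5: 120.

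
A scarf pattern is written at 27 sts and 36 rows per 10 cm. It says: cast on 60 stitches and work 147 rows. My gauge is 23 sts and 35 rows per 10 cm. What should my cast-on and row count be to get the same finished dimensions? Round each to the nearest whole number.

Cast on 51 stitches; work 143 rows.

Stitches: 60 × 23/27 = 51.11 → 51.
Rows: 147 × 35/36 = 142.92 → 143.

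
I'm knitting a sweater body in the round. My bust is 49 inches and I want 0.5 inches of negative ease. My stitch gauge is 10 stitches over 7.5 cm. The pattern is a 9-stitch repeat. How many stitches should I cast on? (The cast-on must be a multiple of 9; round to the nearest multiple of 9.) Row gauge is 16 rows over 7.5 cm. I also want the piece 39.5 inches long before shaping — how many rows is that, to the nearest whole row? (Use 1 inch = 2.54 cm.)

Finished = 49 − 0.5 = 48.5 inches.
48.5 inches × 2.54 = 123.19 cm.
10/7.5 = 1.333 sts per cm; 123.19 × 1.333 = 164.25 sts.
Nearest multiple of 9 → 162.
39.5 inches = 100.33 cm; × 2.133 = 214.04 → 214 rows.

Cast on 162 stitches; work 214 rows.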